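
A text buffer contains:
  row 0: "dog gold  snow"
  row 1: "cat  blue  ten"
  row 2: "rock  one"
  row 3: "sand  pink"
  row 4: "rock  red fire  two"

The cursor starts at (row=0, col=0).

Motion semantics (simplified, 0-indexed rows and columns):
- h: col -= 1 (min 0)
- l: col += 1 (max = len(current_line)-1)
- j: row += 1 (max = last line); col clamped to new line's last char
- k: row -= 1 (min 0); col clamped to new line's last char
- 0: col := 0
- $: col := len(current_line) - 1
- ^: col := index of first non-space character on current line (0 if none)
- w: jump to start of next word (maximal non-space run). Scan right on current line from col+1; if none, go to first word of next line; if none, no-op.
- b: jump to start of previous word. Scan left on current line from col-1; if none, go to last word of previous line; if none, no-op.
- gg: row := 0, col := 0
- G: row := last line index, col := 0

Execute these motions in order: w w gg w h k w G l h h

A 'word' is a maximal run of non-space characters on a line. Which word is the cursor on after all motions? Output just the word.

After 1 (w): row=0 col=4 char='g'
After 2 (w): row=0 col=10 char='s'
After 3 (gg): row=0 col=0 char='d'
After 4 (w): row=0 col=4 char='g'
After 5 (h): row=0 col=3 char='_'
After 6 (k): row=0 col=3 char='_'
After 7 (w): row=0 col=4 char='g'
After 8 (G): row=4 col=0 char='r'
After 9 (l): row=4 col=1 char='o'
After 10 (h): row=4 col=0 char='r'
After 11 (h): row=4 col=0 char='r'

Answer: rock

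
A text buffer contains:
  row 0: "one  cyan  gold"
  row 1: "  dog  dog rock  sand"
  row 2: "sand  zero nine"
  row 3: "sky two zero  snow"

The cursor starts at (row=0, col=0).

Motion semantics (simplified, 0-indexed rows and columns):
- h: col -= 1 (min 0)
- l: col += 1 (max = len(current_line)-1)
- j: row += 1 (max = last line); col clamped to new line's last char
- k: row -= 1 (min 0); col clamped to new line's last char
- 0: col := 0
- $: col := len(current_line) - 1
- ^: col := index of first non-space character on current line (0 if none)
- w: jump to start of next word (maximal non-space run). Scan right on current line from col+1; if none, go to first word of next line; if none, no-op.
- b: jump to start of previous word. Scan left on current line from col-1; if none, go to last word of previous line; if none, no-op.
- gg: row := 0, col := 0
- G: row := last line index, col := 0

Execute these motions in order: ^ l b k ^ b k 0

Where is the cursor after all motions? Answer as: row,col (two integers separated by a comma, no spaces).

Answer: 0,0

Derivation:
After 1 (^): row=0 col=0 char='o'
After 2 (l): row=0 col=1 char='n'
After 3 (b): row=0 col=0 char='o'
After 4 (k): row=0 col=0 char='o'
After 5 (^): row=0 col=0 char='o'
After 6 (b): row=0 col=0 char='o'
After 7 (k): row=0 col=0 char='o'
After 8 (0): row=0 col=0 char='o'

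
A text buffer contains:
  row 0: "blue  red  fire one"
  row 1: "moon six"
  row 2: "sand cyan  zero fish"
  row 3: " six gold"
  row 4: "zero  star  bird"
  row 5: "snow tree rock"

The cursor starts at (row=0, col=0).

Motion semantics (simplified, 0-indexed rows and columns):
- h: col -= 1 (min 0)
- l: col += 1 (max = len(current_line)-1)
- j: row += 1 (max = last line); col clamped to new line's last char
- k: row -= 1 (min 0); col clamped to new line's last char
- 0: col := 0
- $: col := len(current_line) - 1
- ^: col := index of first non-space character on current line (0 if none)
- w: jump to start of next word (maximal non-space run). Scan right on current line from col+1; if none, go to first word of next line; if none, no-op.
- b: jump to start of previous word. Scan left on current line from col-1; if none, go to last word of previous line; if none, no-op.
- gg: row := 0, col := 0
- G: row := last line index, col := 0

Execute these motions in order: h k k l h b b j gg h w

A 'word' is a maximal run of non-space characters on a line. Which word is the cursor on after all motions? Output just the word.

Answer: red

Derivation:
After 1 (h): row=0 col=0 char='b'
After 2 (k): row=0 col=0 char='b'
After 3 (k): row=0 col=0 char='b'
After 4 (l): row=0 col=1 char='l'
After 5 (h): row=0 col=0 char='b'
After 6 (b): row=0 col=0 char='b'
After 7 (b): row=0 col=0 char='b'
After 8 (j): row=1 col=0 char='m'
After 9 (gg): row=0 col=0 char='b'
After 10 (h): row=0 col=0 char='b'
After 11 (w): row=0 col=6 char='r'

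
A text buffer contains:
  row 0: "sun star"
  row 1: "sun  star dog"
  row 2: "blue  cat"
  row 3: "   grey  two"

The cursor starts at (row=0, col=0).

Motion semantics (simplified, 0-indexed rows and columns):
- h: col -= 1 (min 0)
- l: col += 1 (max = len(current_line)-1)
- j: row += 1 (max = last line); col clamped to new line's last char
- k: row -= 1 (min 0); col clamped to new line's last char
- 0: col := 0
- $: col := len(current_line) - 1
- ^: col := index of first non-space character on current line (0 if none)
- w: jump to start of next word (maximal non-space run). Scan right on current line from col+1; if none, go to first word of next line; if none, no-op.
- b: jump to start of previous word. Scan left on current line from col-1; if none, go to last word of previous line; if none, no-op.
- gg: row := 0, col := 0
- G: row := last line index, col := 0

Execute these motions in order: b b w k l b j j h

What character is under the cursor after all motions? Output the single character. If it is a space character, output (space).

After 1 (b): row=0 col=0 char='s'
After 2 (b): row=0 col=0 char='s'
After 3 (w): row=0 col=4 char='s'
After 4 (k): row=0 col=4 char='s'
After 5 (l): row=0 col=5 char='t'
After 6 (b): row=0 col=4 char='s'
After 7 (j): row=1 col=4 char='_'
After 8 (j): row=2 col=4 char='_'
After 9 (h): row=2 col=3 char='e'

Answer: e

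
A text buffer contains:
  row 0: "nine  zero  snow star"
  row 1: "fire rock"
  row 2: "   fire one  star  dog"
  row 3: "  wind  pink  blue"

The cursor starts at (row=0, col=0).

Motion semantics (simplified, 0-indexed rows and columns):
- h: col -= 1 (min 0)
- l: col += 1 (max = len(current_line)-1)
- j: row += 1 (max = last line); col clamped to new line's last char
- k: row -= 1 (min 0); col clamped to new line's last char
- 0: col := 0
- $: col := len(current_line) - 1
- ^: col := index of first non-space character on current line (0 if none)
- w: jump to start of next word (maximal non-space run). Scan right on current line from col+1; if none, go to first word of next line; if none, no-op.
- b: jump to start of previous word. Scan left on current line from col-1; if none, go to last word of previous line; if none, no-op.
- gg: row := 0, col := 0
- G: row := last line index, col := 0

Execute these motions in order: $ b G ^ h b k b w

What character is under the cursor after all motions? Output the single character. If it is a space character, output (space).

Answer: f

Derivation:
After 1 ($): row=0 col=20 char='r'
After 2 (b): row=0 col=17 char='s'
After 3 (G): row=3 col=0 char='_'
After 4 (^): row=3 col=2 char='w'
After 5 (h): row=3 col=1 char='_'
After 6 (b): row=2 col=19 char='d'
After 7 (k): row=1 col=8 char='k'
After 8 (b): row=1 col=5 char='r'
After 9 (w): row=2 col=3 char='f'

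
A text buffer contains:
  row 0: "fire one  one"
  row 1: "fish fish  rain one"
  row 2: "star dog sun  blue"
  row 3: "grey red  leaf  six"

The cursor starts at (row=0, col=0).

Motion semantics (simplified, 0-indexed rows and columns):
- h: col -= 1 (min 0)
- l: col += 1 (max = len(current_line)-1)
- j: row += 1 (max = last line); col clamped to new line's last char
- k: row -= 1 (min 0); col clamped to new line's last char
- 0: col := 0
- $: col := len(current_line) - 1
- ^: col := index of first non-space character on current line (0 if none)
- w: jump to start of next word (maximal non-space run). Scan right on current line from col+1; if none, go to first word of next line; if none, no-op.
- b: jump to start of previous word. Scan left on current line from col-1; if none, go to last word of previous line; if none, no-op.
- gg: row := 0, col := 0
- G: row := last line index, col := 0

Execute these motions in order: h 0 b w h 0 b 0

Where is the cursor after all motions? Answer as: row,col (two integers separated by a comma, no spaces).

Answer: 0,0

Derivation:
After 1 (h): row=0 col=0 char='f'
After 2 (0): row=0 col=0 char='f'
After 3 (b): row=0 col=0 char='f'
After 4 (w): row=0 col=5 char='o'
After 5 (h): row=0 col=4 char='_'
After 6 (0): row=0 col=0 char='f'
After 7 (b): row=0 col=0 char='f'
After 8 (0): row=0 col=0 char='f'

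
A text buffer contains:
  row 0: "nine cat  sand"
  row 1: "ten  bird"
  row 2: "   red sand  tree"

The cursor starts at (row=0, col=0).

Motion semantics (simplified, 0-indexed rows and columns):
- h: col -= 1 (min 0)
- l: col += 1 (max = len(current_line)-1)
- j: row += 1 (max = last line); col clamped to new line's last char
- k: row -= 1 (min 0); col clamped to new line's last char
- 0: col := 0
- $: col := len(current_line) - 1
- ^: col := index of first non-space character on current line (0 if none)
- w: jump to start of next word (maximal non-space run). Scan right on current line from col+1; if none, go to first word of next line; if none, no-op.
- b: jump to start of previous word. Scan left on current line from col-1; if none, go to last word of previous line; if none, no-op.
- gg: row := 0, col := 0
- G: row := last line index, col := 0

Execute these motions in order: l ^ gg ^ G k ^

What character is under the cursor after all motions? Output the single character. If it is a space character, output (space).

Answer: t

Derivation:
After 1 (l): row=0 col=1 char='i'
After 2 (^): row=0 col=0 char='n'
After 3 (gg): row=0 col=0 char='n'
After 4 (^): row=0 col=0 char='n'
After 5 (G): row=2 col=0 char='_'
After 6 (k): row=1 col=0 char='t'
After 7 (^): row=1 col=0 char='t'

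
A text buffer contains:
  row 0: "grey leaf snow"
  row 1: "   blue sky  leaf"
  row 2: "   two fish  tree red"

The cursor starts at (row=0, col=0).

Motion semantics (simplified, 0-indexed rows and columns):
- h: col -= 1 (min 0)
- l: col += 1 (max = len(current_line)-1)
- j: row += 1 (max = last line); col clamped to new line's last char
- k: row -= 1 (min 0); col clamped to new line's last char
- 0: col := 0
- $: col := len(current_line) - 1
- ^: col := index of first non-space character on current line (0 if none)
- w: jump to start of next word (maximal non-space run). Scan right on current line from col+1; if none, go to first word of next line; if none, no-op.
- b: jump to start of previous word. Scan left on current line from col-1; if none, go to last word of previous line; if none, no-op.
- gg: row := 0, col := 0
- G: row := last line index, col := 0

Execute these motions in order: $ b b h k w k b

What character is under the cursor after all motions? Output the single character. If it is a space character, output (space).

Answer: g

Derivation:
After 1 ($): row=0 col=13 char='w'
After 2 (b): row=0 col=10 char='s'
After 3 (b): row=0 col=5 char='l'
After 4 (h): row=0 col=4 char='_'
After 5 (k): row=0 col=4 char='_'
After 6 (w): row=0 col=5 char='l'
After 7 (k): row=0 col=5 char='l'
After 8 (b): row=0 col=0 char='g'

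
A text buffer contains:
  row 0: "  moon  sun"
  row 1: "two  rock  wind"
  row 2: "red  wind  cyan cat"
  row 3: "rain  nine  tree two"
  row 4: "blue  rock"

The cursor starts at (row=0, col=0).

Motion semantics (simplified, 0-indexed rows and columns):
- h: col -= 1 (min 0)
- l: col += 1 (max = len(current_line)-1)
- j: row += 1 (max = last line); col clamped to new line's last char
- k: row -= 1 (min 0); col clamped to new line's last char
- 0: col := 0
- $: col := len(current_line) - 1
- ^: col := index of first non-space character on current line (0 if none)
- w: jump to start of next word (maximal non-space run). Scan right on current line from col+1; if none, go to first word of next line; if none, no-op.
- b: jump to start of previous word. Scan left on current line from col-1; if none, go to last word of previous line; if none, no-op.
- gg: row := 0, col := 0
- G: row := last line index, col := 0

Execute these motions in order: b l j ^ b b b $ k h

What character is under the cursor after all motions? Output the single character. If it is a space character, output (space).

After 1 (b): row=0 col=0 char='_'
After 2 (l): row=0 col=1 char='_'
After 3 (j): row=1 col=1 char='w'
After 4 (^): row=1 col=0 char='t'
After 5 (b): row=0 col=8 char='s'
After 6 (b): row=0 col=2 char='m'
After 7 (b): row=0 col=2 char='m'
After 8 ($): row=0 col=10 char='n'
After 9 (k): row=0 col=10 char='n'
After 10 (h): row=0 col=9 char='u'

Answer: u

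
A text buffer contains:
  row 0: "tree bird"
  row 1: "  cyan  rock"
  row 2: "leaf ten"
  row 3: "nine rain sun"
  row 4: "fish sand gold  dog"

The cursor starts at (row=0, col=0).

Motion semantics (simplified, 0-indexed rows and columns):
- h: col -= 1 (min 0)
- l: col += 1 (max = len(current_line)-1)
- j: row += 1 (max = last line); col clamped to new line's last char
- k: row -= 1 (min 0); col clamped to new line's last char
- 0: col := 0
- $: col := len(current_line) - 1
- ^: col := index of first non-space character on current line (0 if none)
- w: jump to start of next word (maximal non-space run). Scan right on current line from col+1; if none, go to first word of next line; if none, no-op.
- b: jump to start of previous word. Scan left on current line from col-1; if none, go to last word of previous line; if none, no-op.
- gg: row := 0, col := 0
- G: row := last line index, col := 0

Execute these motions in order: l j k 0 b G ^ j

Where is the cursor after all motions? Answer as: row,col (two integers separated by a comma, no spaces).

After 1 (l): row=0 col=1 char='r'
After 2 (j): row=1 col=1 char='_'
After 3 (k): row=0 col=1 char='r'
After 4 (0): row=0 col=0 char='t'
After 5 (b): row=0 col=0 char='t'
After 6 (G): row=4 col=0 char='f'
After 7 (^): row=4 col=0 char='f'
After 8 (j): row=4 col=0 char='f'

Answer: 4,0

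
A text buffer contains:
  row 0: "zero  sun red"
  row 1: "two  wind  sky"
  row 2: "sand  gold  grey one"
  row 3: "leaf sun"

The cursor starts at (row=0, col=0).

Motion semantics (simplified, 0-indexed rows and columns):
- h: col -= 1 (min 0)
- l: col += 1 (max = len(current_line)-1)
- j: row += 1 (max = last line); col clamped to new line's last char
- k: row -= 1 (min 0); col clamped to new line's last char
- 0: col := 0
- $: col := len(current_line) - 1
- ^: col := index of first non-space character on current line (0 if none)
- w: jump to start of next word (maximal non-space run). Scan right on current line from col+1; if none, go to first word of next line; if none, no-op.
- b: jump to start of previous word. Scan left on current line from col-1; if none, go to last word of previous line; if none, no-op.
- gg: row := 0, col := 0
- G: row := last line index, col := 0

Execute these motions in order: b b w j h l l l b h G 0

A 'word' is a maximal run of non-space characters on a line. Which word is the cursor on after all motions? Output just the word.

After 1 (b): row=0 col=0 char='z'
After 2 (b): row=0 col=0 char='z'
After 3 (w): row=0 col=6 char='s'
After 4 (j): row=1 col=6 char='i'
After 5 (h): row=1 col=5 char='w'
After 6 (l): row=1 col=6 char='i'
After 7 (l): row=1 col=7 char='n'
After 8 (l): row=1 col=8 char='d'
After 9 (b): row=1 col=5 char='w'
After 10 (h): row=1 col=4 char='_'
After 11 (G): row=3 col=0 char='l'
After 12 (0): row=3 col=0 char='l'

Answer: leaf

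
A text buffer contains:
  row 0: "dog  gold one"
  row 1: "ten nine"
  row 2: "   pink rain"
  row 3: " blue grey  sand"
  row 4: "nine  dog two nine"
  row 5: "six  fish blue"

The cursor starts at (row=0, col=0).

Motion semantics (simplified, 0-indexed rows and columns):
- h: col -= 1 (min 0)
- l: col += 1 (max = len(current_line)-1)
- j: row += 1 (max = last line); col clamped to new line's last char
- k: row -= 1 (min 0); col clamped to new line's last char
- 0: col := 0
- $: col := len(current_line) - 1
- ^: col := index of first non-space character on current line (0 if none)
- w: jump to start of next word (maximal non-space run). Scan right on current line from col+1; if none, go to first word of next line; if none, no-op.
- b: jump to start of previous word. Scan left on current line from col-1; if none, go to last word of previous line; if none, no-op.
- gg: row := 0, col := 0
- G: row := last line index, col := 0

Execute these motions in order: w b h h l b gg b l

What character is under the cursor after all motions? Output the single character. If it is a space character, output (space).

After 1 (w): row=0 col=5 char='g'
After 2 (b): row=0 col=0 char='d'
After 3 (h): row=0 col=0 char='d'
After 4 (h): row=0 col=0 char='d'
After 5 (l): row=0 col=1 char='o'
After 6 (b): row=0 col=0 char='d'
After 7 (gg): row=0 col=0 char='d'
After 8 (b): row=0 col=0 char='d'
After 9 (l): row=0 col=1 char='o'

Answer: o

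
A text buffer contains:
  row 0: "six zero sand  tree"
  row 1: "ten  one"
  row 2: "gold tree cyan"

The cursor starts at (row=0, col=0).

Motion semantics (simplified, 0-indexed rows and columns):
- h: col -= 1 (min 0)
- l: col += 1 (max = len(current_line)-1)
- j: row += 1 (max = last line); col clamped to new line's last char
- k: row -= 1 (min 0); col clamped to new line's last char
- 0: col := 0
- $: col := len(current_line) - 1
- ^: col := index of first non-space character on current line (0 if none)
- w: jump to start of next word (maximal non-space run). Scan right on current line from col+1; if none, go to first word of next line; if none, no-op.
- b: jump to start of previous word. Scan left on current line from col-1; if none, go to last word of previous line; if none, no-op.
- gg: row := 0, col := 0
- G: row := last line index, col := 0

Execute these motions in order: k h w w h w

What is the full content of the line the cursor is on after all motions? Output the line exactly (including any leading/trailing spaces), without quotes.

After 1 (k): row=0 col=0 char='s'
After 2 (h): row=0 col=0 char='s'
After 3 (w): row=0 col=4 char='z'
After 4 (w): row=0 col=9 char='s'
After 5 (h): row=0 col=8 char='_'
After 6 (w): row=0 col=9 char='s'

Answer: six zero sand  tree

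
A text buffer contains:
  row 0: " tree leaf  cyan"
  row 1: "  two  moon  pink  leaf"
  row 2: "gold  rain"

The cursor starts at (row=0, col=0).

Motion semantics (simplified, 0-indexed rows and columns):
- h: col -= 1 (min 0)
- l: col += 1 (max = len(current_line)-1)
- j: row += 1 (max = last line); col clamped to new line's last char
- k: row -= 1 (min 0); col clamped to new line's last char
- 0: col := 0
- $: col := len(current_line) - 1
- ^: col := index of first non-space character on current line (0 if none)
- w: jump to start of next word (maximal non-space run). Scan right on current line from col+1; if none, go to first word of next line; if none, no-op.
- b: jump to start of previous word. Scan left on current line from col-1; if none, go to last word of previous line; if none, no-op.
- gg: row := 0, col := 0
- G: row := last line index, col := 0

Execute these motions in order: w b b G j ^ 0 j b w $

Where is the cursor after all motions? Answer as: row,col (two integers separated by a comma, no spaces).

After 1 (w): row=0 col=1 char='t'
After 2 (b): row=0 col=1 char='t'
After 3 (b): row=0 col=1 char='t'
After 4 (G): row=2 col=0 char='g'
After 5 (j): row=2 col=0 char='g'
After 6 (^): row=2 col=0 char='g'
After 7 (0): row=2 col=0 char='g'
After 8 (j): row=2 col=0 char='g'
After 9 (b): row=1 col=19 char='l'
After 10 (w): row=2 col=0 char='g'
After 11 ($): row=2 col=9 char='n'

Answer: 2,9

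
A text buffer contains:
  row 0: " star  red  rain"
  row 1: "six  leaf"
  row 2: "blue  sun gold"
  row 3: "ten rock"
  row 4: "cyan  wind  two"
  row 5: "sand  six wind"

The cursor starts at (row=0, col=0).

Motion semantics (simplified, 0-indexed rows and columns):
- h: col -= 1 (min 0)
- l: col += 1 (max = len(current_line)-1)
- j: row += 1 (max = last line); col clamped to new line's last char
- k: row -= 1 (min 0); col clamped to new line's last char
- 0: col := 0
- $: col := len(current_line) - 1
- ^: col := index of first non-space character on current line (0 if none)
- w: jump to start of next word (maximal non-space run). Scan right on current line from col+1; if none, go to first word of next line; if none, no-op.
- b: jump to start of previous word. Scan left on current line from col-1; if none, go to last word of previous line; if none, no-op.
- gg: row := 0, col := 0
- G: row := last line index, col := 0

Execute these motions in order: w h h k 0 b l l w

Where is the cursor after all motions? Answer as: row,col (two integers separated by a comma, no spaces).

After 1 (w): row=0 col=1 char='s'
After 2 (h): row=0 col=0 char='_'
After 3 (h): row=0 col=0 char='_'
After 4 (k): row=0 col=0 char='_'
After 5 (0): row=0 col=0 char='_'
After 6 (b): row=0 col=0 char='_'
After 7 (l): row=0 col=1 char='s'
After 8 (l): row=0 col=2 char='t'
After 9 (w): row=0 col=7 char='r'

Answer: 0,7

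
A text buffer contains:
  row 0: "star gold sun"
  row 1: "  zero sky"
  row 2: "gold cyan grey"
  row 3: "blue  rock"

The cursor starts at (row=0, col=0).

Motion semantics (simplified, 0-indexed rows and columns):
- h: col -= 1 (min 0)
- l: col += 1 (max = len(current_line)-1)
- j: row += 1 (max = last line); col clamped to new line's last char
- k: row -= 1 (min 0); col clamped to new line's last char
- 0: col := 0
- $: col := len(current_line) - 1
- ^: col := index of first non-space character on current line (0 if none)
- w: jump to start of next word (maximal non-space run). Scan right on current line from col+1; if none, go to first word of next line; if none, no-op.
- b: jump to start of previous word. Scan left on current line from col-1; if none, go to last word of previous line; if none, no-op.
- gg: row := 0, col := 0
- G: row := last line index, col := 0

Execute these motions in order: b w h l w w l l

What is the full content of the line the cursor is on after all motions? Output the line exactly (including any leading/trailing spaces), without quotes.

Answer:   zero sky

Derivation:
After 1 (b): row=0 col=0 char='s'
After 2 (w): row=0 col=5 char='g'
After 3 (h): row=0 col=4 char='_'
After 4 (l): row=0 col=5 char='g'
After 5 (w): row=0 col=10 char='s'
After 6 (w): row=1 col=2 char='z'
After 7 (l): row=1 col=3 char='e'
After 8 (l): row=1 col=4 char='r'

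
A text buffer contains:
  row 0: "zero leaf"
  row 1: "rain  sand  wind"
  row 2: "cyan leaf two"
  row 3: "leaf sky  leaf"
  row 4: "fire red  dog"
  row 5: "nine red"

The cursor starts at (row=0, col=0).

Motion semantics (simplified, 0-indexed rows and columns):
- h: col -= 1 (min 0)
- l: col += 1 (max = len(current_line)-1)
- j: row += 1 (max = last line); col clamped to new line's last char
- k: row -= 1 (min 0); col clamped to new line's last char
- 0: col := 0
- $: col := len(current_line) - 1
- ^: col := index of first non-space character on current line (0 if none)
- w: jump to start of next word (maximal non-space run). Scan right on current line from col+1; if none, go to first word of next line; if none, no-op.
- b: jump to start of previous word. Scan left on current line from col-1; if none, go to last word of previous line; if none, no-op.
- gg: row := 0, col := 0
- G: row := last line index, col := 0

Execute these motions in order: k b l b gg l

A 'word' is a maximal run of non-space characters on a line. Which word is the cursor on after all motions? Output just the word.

Answer: zero

Derivation:
After 1 (k): row=0 col=0 char='z'
After 2 (b): row=0 col=0 char='z'
After 3 (l): row=0 col=1 char='e'
After 4 (b): row=0 col=0 char='z'
After 5 (gg): row=0 col=0 char='z'
After 6 (l): row=0 col=1 char='e'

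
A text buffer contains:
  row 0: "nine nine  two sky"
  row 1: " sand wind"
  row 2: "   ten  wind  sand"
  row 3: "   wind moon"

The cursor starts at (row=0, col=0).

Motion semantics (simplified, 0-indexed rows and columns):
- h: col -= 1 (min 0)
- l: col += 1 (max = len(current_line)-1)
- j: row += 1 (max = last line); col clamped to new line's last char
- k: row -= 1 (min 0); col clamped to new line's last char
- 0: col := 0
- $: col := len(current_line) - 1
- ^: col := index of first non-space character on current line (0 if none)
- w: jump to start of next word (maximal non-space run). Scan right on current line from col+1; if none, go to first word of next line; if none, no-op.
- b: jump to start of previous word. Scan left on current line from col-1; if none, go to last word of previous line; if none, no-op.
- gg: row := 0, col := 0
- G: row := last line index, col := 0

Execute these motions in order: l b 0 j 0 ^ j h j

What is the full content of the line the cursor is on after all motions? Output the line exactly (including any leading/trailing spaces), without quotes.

After 1 (l): row=0 col=1 char='i'
After 2 (b): row=0 col=0 char='n'
After 3 (0): row=0 col=0 char='n'
After 4 (j): row=1 col=0 char='_'
After 5 (0): row=1 col=0 char='_'
After 6 (^): row=1 col=1 char='s'
After 7 (j): row=2 col=1 char='_'
After 8 (h): row=2 col=0 char='_'
After 9 (j): row=3 col=0 char='_'

Answer:    wind moon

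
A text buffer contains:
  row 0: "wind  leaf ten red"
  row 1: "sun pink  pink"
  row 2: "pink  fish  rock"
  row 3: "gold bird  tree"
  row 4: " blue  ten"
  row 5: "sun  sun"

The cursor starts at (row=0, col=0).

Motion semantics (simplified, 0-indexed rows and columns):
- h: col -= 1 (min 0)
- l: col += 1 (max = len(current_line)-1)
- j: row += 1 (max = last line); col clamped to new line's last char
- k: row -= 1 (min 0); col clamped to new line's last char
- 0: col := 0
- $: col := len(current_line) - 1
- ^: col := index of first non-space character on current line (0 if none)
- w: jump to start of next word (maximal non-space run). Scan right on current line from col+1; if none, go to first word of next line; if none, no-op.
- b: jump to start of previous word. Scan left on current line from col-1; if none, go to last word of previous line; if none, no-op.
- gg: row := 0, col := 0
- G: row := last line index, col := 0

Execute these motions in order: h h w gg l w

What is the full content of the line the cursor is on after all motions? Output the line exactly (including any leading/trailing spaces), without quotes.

After 1 (h): row=0 col=0 char='w'
After 2 (h): row=0 col=0 char='w'
After 3 (w): row=0 col=6 char='l'
After 4 (gg): row=0 col=0 char='w'
After 5 (l): row=0 col=1 char='i'
After 6 (w): row=0 col=6 char='l'

Answer: wind  leaf ten red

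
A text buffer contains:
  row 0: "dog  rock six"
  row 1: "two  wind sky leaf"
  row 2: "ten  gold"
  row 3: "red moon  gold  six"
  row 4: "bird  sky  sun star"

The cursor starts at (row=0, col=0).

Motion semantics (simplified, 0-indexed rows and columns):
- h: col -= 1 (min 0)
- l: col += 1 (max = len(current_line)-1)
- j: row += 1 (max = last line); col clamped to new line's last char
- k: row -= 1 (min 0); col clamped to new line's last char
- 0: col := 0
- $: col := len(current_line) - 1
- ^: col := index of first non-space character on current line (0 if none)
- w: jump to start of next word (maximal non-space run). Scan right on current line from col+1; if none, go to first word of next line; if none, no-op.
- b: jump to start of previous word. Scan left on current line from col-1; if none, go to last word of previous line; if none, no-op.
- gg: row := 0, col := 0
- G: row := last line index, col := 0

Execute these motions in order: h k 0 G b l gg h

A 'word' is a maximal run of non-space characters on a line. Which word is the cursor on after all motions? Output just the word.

Answer: dog

Derivation:
After 1 (h): row=0 col=0 char='d'
After 2 (k): row=0 col=0 char='d'
After 3 (0): row=0 col=0 char='d'
After 4 (G): row=4 col=0 char='b'
After 5 (b): row=3 col=16 char='s'
After 6 (l): row=3 col=17 char='i'
After 7 (gg): row=0 col=0 char='d'
After 8 (h): row=0 col=0 char='d'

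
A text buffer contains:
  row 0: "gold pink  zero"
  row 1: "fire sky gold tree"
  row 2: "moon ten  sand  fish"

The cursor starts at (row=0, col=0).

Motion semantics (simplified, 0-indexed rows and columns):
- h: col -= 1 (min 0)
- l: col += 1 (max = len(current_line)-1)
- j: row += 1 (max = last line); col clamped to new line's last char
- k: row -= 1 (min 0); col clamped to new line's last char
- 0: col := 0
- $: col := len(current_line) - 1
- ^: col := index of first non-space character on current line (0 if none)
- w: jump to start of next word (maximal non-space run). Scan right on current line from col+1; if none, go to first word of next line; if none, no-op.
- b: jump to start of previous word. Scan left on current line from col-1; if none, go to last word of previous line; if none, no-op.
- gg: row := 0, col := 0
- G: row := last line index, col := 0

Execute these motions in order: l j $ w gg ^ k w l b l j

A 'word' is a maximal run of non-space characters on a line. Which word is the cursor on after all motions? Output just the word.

After 1 (l): row=0 col=1 char='o'
After 2 (j): row=1 col=1 char='i'
After 3 ($): row=1 col=17 char='e'
After 4 (w): row=2 col=0 char='m'
After 5 (gg): row=0 col=0 char='g'
After 6 (^): row=0 col=0 char='g'
After 7 (k): row=0 col=0 char='g'
After 8 (w): row=0 col=5 char='p'
After 9 (l): row=0 col=6 char='i'
After 10 (b): row=0 col=5 char='p'
After 11 (l): row=0 col=6 char='i'
After 12 (j): row=1 col=6 char='k'

Answer: sky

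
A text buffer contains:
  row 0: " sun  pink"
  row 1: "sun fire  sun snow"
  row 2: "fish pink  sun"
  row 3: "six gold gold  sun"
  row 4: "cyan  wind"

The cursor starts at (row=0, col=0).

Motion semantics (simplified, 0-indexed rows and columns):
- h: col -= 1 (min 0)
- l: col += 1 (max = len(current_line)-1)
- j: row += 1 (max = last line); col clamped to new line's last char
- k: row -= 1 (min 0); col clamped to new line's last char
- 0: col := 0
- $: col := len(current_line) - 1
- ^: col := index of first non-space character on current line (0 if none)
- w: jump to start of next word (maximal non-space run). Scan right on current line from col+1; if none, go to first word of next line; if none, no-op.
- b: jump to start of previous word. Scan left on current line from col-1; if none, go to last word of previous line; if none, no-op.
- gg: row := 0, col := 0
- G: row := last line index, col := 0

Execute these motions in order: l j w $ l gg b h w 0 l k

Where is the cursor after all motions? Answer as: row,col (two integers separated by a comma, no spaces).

After 1 (l): row=0 col=1 char='s'
After 2 (j): row=1 col=1 char='u'
After 3 (w): row=1 col=4 char='f'
After 4 ($): row=1 col=17 char='w'
After 5 (l): row=1 col=17 char='w'
After 6 (gg): row=0 col=0 char='_'
After 7 (b): row=0 col=0 char='_'
After 8 (h): row=0 col=0 char='_'
After 9 (w): row=0 col=1 char='s'
After 10 (0): row=0 col=0 char='_'
After 11 (l): row=0 col=1 char='s'
After 12 (k): row=0 col=1 char='s'

Answer: 0,1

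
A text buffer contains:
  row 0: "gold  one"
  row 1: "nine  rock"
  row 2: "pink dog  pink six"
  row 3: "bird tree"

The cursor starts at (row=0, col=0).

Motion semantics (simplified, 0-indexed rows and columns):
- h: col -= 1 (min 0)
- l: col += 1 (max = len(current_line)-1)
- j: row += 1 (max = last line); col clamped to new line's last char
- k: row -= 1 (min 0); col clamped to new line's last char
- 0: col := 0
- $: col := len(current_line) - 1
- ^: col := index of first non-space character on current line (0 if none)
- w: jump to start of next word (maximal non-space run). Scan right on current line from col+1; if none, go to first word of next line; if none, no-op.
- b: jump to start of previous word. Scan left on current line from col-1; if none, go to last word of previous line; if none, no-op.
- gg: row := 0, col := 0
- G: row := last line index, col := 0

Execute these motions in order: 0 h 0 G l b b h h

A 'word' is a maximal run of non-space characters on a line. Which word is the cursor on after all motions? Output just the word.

After 1 (0): row=0 col=0 char='g'
After 2 (h): row=0 col=0 char='g'
After 3 (0): row=0 col=0 char='g'
After 4 (G): row=3 col=0 char='b'
After 5 (l): row=3 col=1 char='i'
After 6 (b): row=3 col=0 char='b'
After 7 (b): row=2 col=15 char='s'
After 8 (h): row=2 col=14 char='_'
After 9 (h): row=2 col=13 char='k'

Answer: pink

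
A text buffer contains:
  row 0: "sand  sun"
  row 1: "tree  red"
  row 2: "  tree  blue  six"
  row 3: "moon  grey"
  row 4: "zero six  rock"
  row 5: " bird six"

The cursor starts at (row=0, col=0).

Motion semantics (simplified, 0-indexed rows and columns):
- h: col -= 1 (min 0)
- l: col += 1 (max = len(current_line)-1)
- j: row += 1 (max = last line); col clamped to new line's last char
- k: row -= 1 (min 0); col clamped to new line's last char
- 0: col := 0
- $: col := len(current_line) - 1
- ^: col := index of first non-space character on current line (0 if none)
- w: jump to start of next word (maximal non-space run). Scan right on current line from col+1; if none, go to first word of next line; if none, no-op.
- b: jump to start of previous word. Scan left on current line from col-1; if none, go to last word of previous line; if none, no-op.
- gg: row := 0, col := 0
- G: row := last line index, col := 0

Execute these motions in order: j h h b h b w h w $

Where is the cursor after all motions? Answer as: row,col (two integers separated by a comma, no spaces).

Answer: 0,8

Derivation:
After 1 (j): row=1 col=0 char='t'
After 2 (h): row=1 col=0 char='t'
After 3 (h): row=1 col=0 char='t'
After 4 (b): row=0 col=6 char='s'
After 5 (h): row=0 col=5 char='_'
After 6 (b): row=0 col=0 char='s'
After 7 (w): row=0 col=6 char='s'
After 8 (h): row=0 col=5 char='_'
After 9 (w): row=0 col=6 char='s'
After 10 ($): row=0 col=8 char='n'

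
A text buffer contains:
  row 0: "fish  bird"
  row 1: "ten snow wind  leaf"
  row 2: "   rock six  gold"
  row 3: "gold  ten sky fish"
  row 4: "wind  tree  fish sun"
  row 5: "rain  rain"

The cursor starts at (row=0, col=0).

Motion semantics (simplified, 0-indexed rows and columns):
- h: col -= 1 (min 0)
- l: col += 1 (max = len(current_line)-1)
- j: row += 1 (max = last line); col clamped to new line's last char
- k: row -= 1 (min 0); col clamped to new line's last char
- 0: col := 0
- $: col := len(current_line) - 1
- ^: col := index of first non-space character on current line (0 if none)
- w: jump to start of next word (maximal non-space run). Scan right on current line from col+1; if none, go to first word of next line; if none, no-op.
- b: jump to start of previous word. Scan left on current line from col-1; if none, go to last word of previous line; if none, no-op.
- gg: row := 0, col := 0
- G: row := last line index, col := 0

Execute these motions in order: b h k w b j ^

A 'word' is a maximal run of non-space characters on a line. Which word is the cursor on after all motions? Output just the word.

Answer: ten

Derivation:
After 1 (b): row=0 col=0 char='f'
After 2 (h): row=0 col=0 char='f'
After 3 (k): row=0 col=0 char='f'
After 4 (w): row=0 col=6 char='b'
After 5 (b): row=0 col=0 char='f'
After 6 (j): row=1 col=0 char='t'
After 7 (^): row=1 col=0 char='t'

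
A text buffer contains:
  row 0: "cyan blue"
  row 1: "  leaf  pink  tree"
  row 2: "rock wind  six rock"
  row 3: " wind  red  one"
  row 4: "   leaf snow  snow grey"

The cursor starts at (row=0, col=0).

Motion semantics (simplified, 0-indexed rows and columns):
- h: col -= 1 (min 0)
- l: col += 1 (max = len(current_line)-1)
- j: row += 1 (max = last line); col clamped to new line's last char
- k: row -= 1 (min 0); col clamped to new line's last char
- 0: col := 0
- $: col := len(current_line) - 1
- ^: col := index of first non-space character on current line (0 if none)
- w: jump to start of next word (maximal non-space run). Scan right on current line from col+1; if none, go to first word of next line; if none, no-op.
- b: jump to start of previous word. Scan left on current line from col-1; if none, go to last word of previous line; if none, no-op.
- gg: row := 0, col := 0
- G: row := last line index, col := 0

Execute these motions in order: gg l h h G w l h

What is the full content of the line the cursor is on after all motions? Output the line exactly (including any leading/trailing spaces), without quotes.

After 1 (gg): row=0 col=0 char='c'
After 2 (l): row=0 col=1 char='y'
After 3 (h): row=0 col=0 char='c'
After 4 (h): row=0 col=0 char='c'
After 5 (G): row=4 col=0 char='_'
After 6 (w): row=4 col=3 char='l'
After 7 (l): row=4 col=4 char='e'
After 8 (h): row=4 col=3 char='l'

Answer:    leaf snow  snow grey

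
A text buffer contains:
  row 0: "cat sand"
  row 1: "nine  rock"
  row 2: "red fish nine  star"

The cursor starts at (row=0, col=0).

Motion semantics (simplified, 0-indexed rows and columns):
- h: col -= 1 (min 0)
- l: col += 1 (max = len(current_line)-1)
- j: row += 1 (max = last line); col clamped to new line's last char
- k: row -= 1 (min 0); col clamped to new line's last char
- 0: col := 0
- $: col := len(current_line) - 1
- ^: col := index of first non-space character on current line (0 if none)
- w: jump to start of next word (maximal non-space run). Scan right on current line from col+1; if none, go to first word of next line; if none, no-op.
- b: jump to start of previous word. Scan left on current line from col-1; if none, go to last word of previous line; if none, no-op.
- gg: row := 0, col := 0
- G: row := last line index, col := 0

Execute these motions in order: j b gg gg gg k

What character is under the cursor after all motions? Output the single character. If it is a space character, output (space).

After 1 (j): row=1 col=0 char='n'
After 2 (b): row=0 col=4 char='s'
After 3 (gg): row=0 col=0 char='c'
After 4 (gg): row=0 col=0 char='c'
After 5 (gg): row=0 col=0 char='c'
After 6 (k): row=0 col=0 char='c'

Answer: c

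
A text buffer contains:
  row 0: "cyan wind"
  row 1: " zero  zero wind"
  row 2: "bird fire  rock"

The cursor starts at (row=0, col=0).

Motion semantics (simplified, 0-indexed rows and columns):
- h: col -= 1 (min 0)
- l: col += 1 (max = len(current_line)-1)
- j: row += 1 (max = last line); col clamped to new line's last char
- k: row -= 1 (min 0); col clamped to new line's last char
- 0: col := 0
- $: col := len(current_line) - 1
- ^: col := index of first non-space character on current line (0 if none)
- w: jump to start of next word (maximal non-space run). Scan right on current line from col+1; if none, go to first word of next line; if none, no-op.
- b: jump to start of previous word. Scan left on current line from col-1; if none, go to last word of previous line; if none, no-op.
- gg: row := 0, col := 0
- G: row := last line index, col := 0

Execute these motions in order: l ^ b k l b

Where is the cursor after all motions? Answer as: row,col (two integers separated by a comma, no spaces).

Answer: 0,0

Derivation:
After 1 (l): row=0 col=1 char='y'
After 2 (^): row=0 col=0 char='c'
After 3 (b): row=0 col=0 char='c'
After 4 (k): row=0 col=0 char='c'
After 5 (l): row=0 col=1 char='y'
After 6 (b): row=0 col=0 char='c'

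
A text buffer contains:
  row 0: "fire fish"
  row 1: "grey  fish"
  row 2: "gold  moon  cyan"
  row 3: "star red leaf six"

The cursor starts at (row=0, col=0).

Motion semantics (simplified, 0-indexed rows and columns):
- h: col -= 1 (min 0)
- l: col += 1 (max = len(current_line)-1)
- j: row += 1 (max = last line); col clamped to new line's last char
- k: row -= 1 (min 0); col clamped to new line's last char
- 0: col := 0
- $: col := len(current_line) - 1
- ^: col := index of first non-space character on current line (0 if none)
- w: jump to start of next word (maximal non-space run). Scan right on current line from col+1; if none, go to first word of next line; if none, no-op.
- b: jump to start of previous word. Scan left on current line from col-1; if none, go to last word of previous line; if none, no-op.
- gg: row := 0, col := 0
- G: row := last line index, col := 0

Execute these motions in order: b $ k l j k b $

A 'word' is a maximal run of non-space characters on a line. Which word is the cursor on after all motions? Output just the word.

After 1 (b): row=0 col=0 char='f'
After 2 ($): row=0 col=8 char='h'
After 3 (k): row=0 col=8 char='h'
After 4 (l): row=0 col=8 char='h'
After 5 (j): row=1 col=8 char='s'
After 6 (k): row=0 col=8 char='h'
After 7 (b): row=0 col=5 char='f'
After 8 ($): row=0 col=8 char='h'

Answer: fish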